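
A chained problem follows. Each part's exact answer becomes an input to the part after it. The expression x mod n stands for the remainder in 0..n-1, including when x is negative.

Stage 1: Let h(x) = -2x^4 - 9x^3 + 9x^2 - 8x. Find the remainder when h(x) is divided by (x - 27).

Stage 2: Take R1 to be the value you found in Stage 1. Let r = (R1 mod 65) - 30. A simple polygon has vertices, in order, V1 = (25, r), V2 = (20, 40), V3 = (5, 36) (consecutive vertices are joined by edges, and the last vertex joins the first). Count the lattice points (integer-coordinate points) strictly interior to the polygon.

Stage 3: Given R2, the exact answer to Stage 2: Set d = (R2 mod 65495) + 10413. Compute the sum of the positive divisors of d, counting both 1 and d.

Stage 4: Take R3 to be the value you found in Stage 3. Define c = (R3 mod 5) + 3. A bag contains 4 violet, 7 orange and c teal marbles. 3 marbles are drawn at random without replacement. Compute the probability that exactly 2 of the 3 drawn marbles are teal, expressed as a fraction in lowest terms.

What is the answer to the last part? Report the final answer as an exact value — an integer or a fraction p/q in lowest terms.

33/364

Stage 1: remainder = value at the root: -2*(27)^4 - 9*(27)^3 + 9*(27)^2 - 8*(27)^1 = (-1062882) + (-177147) + (6561) + (-216) = -1233684; answer -1233684
Stage 2: R1 = -1233684; r = -14; cross terms: (25*40 - 20*-14)=1280, (20*36 - 5*40)=520, (5*-14 - 25*36)=-970; twice the area = |830| = 830; area = 415; boundary points = 1 + 1 + 10 = 12; strictly interior points = area - boundary/2 + 1 = 410; answer 410
Stage 3: R2 = 410; d = 10823; 10823 = 79 * 137; sigma = (1 + 79) * (1 + 137) = 80 * 138 = 11040; answer 11040
Stage 4: R3 = 11040; c = 3; total draws C(14,3) = 364; favorable C(3,2)*C(11,1) = 33; P = 33/364; answer 33/364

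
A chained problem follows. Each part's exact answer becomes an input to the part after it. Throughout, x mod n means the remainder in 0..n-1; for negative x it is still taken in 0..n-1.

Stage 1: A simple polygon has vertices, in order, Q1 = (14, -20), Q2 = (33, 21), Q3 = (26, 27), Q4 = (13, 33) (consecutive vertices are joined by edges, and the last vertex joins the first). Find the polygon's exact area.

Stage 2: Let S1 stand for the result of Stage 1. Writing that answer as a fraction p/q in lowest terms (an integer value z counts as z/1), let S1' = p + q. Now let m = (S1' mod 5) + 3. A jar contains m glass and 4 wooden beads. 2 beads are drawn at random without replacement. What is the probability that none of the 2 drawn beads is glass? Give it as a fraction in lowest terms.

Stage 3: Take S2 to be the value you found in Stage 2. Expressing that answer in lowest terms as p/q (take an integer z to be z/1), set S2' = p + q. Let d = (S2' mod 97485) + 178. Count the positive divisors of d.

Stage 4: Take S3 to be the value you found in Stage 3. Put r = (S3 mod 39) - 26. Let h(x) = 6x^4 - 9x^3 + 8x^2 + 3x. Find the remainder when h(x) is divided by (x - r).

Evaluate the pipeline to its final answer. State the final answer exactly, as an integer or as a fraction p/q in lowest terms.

Stage 1: cross terms: (14*21 - 33*-20)=954, (33*27 - 26*21)=345, (26*33 - 13*27)=507, (13*-20 - 14*33)=-722; twice the area = |1084| = 1084; area = 542; answer 542
Stage 2: S1 = 542; threaded value p + q = 543; m = 6; total draws C(10,2) = 45; favorable C(4,2) = 6; P = 2/15; answer 2/15
Stage 3: S2 = 2/15; threaded value p + q = 17; d = 195; 195 = 3 * 5 * 13; number of divisors = (1+1) * (1+1) * (1+1) = 8; answer 8
Stage 4: S3 = 8; r = -18; remainder = value at the root: 6*(-18)^4 - 9*(-18)^3 + 8*(-18)^2 + 3*(-18)^1 = (629856) + (52488) + (2592) + (-54) = 684882; answer 684882

684882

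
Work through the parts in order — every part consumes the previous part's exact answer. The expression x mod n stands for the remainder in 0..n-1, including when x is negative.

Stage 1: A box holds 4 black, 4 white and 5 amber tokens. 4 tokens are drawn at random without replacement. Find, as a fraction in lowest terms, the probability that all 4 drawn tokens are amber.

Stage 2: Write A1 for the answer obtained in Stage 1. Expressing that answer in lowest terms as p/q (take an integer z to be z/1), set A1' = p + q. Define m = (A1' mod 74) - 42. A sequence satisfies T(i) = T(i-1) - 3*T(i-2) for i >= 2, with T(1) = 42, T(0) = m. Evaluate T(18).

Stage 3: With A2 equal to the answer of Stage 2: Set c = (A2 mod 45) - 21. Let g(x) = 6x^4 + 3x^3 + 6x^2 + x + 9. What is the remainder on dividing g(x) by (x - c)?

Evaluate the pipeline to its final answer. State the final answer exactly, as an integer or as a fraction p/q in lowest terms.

Stage 1: total draws C(13,4) = 715; favorable C(5,4) = 5; P = 1/143; answer 1/143
Stage 2: A1 = 1/143; threaded value p + q = 144; m = 28; T(2) = 1*(42) - 3*(28) = -42; iterating: T(2)=-42, T(3)=-168, T(4)=-42, T(5)=462, T(6)=588, T(7)=-798, T(8)=-2562, T(9)=-168, T(10)=7518, T(11)=8022, T(12)=-14532, T(13)=-38598, T(14)=4998, T(15)=120792, T(16)=105798, T(17)=-256578, T(18)=-573972; answer -573972
Stage 3: A2 = -573972; c = -18; remainder = value at the root: 6*(-18)^4 + 3*(-18)^3 + 6*(-18)^2 + 1*(-18)^1 + 9 = (629856) + (-17496) + (1944) + (-18) + (9) = 614295; answer 614295

614295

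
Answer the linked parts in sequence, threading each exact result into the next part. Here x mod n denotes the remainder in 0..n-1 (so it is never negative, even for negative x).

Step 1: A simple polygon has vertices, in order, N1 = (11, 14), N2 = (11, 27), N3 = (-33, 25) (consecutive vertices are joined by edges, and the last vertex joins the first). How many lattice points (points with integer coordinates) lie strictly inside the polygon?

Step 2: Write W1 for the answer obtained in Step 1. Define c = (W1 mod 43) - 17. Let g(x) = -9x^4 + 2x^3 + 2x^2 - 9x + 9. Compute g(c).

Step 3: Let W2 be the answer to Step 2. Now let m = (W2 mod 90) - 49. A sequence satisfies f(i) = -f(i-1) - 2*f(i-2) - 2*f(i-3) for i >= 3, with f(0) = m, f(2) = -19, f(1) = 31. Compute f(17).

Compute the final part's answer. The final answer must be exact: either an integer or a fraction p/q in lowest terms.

Step 1: cross terms: (11*27 - 11*14)=143, (11*25 - -33*27)=1166, (-33*14 - 11*25)=-737; twice the area = |572| = 572; area = 286; boundary points = 13 + 2 + 11 = 26; strictly interior points = area - boundary/2 + 1 = 274; answer 274
Step 2: W1 = 274; c = -1; -9*(-1)^4 + 2*(-1)^3 + 2*(-1)^2 - 9*(-1)^1 + 9 = (-9) + (-2) + (2) + (9) + (9) = 9; answer 9
Step 3: W2 = 9; m = -40; f(3) = -1*(-19) - 2*(31) - 2*(-40) = 37; iterating: f(3)=37, f(4)=-61, f(5)=25, f(6)=23, f(7)=49, f(8)=-145, f(9)=1, f(10)=191, f(11)=97, f(12)=-481, f(13)=-95, f(14)=863, f(15)=289, f(16)=-1825, f(17)=-479; answer -479

-479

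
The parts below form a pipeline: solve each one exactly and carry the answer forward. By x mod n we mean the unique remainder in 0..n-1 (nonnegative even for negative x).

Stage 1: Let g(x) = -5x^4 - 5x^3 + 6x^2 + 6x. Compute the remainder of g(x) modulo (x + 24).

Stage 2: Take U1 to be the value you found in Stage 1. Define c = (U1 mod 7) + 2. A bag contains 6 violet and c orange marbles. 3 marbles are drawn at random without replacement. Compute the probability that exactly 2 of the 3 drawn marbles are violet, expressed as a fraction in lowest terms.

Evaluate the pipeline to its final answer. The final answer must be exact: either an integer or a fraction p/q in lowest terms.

9/22

Stage 1: remainder = value at the root: -5*(-24)^4 - 5*(-24)^3 + 6*(-24)^2 + 6*(-24)^1 = (-1658880) + (69120) + (3456) + (-144) = -1586448; answer -1586448
Stage 2: U1 = -1586448; c = 6; total draws C(12,3) = 220; favorable C(6,2)*C(6,1) = 90; P = 9/22; answer 9/22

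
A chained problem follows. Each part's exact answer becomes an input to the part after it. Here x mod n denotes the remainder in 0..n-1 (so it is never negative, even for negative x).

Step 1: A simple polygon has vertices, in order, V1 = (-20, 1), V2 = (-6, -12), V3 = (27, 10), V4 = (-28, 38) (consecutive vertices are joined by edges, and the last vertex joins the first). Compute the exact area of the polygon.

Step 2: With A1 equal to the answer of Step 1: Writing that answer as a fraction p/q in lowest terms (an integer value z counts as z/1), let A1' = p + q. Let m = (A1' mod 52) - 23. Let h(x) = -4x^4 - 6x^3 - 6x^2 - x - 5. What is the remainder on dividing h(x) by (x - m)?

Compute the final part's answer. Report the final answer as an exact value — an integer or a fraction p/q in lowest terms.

-1513

Step 1: cross terms: (-20*-12 - -6*1)=246, (-6*10 - 27*-12)=264, (27*38 - -28*10)=1306, (-28*1 - -20*38)=732; twice the area = |2548| = 2548; area = 1274; answer 1274
Step 2: A1 = 1274; threaded value p + q = 1275; m = 4; remainder = value at the root: -4*(4)^4 - 6*(4)^3 - 6*(4)^2 - 1*(4)^1 - 5 = (-1024) + (-384) + (-96) + (-4) + (-5) = -1513; answer -1513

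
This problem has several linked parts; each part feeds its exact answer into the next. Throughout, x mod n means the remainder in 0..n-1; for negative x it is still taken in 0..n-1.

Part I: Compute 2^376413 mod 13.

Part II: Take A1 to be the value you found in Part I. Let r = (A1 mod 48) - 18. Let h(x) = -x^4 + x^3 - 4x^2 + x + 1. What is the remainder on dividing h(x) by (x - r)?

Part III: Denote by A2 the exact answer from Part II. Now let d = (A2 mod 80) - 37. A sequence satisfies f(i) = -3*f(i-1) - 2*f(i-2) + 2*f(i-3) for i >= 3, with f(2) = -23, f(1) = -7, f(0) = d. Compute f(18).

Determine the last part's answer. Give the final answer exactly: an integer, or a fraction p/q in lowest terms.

-5534367

Part I: squarings mod 13: 2^1=2, 2^2=4, 2^4=3, 2^8=9, 2^16=3, 2^32=9, 2^64=3, 2^128=9, 2^256=3, 2^512=9, 2^1024=3, 2^2048=9, 2^4096=3, 2^8192=9, 2^16384=3, 2^32768=9, 2^65536=3, 2^131072=9, 2^262144=3; 2^376413 = 2^1 * 2^4 * 2^8 * 2^16 * 2^64 * 2^512 * 2^1024 * 2^2048 * 2^4096 * 2^8192 * 2^32768 * 2^65536 * 2^262144 = 5 (mod 13); answer 5
Part II: A1 = 5; r = -13; remainder = value at the root: -1*(-13)^4 + 1*(-13)^3 - 4*(-13)^2 + 1*(-13)^1 + 1 = (-28561) + (-2197) + (-676) + (-13) + (1) = -31446; answer -31446
Part III: A2 = -31446; d = 37; f(3) = -3*(-23) - 2*(-7) + 2*(37) = 157; iterating: f(3)=157, f(4)=-439, f(5)=957, f(6)=-1679, f(7)=2245, f(8)=-1463, f(9)=-3459, f(10)=17793, f(11)=-49387, f(12)=105657, f(13)=-182611, f(14)=237745, f(15)=-136699, f(16)=-430615, f(17)=2040733, f(18)=-5534367; answer -5534367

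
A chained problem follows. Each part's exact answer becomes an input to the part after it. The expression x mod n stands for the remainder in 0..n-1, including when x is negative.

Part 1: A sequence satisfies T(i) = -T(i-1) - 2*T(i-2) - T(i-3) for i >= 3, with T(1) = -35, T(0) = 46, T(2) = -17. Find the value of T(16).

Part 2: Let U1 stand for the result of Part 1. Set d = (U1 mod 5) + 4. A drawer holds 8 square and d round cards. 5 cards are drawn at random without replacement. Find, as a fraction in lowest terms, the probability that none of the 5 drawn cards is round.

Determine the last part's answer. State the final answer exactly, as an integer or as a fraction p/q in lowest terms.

Part 1: T(3) = -1*(-17) - 2*(-35) - 1*(46) = 41; iterating: T(3)=41, T(4)=28, T(5)=-93, T(6)=-4, T(7)=162, T(8)=-61, T(9)=-259, T(10)=219, T(11)=360, T(12)=-539, T(13)=-400, T(14)=1118, T(15)=221, T(16)=-2057; answer -2057
Part 2: U1 = -2057; d = 7; total draws C(15,5) = 3003; favorable C(8,5) = 56; P = 8/429; answer 8/429

8/429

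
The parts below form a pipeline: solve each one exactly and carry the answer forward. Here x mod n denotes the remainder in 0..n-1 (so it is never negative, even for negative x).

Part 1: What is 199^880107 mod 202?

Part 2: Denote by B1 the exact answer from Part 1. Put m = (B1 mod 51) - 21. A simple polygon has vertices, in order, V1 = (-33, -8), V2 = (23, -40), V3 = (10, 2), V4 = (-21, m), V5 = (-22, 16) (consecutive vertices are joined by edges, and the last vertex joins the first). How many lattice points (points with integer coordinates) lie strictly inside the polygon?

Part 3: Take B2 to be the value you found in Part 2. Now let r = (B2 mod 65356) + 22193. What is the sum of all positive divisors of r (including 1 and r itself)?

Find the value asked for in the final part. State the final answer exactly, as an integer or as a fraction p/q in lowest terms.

Part 1: squarings mod 202: 199^1=199, 199^2=9, 199^4=81, 199^8=97, 199^16=117, 199^32=155, 199^64=189, 199^128=169, 199^256=79, 199^512=181, 199^1024=37, 199^2048=157, 199^4096=5, 199^8192=25, 199^16384=19, 199^32768=159, 199^65536=31, 199^131072=153, 199^262144=179, 199^524288=125; 199^880107 = 199^1 * 199^2 * 199^8 * 199^32 * 199^64 * 199^128 * 199^256 * 199^1024 * 199^2048 * 199^8192 * 199^16384 * 199^65536 * 199^262144 * 199^524288 = 35 (mod 202); answer 35
Part 2: B1 = 35; m = 14; cross terms: (-33*-40 - 23*-8)=1504, (23*2 - 10*-40)=446, (10*14 - -21*2)=182, (-21*16 - -22*14)=-28, (-22*-8 - -33*16)=704; twice the area = |2808| = 2808; area = 1404; boundary points = 8 + 1 + 1 + 1 + 1 = 12; strictly interior points = area - boundary/2 + 1 = 1399; answer 1399
Part 3: B2 = 1399; r = 23592; 23592 = 2^3 * 3 * 983; sigma = (1 + 2 + 4 + 8) * (1 + 3) * (1 + 983) = 15 * 4 * 984 = 59040; answer 59040

59040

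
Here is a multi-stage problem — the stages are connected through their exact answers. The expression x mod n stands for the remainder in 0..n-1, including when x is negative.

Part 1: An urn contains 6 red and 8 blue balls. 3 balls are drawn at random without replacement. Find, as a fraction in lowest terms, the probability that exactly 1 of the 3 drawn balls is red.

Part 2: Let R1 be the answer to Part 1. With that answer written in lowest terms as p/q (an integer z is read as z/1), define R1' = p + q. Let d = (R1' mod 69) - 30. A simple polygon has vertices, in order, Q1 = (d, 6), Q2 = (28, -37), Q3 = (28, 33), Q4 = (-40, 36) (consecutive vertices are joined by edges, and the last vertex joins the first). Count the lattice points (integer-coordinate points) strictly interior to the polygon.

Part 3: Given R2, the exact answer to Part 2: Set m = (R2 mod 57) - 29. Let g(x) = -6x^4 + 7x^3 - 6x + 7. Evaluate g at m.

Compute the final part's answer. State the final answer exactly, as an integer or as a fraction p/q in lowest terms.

-650

Part 1: total draws C(14,3) = 364; favorable C(6,1)*C(8,2) = 168; P = 6/13; answer 6/13
Part 2: R1 = 6/13; threaded value p + q = 19; d = -11; cross terms: (-11*-37 - 28*6)=239, (28*33 - 28*-37)=1960, (28*36 - -40*33)=2328, (-40*6 - -11*36)=156; twice the area = |4683| = 4683; area = 4683/2; boundary points = 1 + 70 + 1 + 1 = 73; strictly interior points = area - boundary/2 + 1 = 2306; answer 2306
Part 3: R2 = 2306; m = -3; -6*(-3)^4 + 7*(-3)^3 - 6*(-3)^1 + 7 = (-486) + (-189) + (18) + (7) = -650; answer -650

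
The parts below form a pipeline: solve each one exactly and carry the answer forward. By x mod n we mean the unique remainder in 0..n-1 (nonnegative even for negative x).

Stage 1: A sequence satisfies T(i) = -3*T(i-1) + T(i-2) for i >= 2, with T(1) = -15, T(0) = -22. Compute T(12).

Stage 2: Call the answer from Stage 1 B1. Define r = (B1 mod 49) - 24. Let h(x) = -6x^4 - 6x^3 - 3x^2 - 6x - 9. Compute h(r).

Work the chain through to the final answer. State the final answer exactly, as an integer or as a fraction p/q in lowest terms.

Stage 1: T(2) = -3*(-15) + 1*(-22) = 23; iterating: T(2)=23, T(3)=-84, T(4)=275, T(5)=-909, T(6)=3002, T(7)=-9915, T(8)=32747, T(9)=-108156, T(10)=357215, T(11)=-1179801, T(12)=3896618; answer 3896618
Stage 2: B1 = 3896618; r = 16; -6*(16)^4 - 6*(16)^3 - 3*(16)^2 - 6*(16)^1 - 9 = (-393216) + (-24576) + (-768) + (-96) + (-9) = -418665; answer -418665

-418665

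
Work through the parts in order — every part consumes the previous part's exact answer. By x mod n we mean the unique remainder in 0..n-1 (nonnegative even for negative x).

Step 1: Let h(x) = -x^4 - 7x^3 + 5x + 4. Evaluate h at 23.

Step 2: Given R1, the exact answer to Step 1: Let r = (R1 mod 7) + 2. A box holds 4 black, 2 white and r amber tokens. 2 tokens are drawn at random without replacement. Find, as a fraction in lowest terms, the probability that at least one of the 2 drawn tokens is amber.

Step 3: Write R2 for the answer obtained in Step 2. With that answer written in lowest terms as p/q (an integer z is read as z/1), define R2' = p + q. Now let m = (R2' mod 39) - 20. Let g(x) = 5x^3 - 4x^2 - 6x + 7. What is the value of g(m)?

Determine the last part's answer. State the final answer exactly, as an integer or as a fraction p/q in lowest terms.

-9137

Step 1: -1*(23)^4 - 7*(23)^3 + 5*(23)^1 + 4 = (-279841) + (-85169) + (115) + (4) = -364891; answer -364891
Step 2: R1 = -364891; r = 7; total draws C(13,2) = 78; complement C(6,2) = 15; favorable 78 - 15 = 63; P = 21/26; answer 21/26
Step 3: R2 = 21/26; threaded value p + q = 47; m = -12; 5*(-12)^3 - 4*(-12)^2 - 6*(-12)^1 + 7 = (-8640) + (-576) + (72) + (7) = -9137; answer -9137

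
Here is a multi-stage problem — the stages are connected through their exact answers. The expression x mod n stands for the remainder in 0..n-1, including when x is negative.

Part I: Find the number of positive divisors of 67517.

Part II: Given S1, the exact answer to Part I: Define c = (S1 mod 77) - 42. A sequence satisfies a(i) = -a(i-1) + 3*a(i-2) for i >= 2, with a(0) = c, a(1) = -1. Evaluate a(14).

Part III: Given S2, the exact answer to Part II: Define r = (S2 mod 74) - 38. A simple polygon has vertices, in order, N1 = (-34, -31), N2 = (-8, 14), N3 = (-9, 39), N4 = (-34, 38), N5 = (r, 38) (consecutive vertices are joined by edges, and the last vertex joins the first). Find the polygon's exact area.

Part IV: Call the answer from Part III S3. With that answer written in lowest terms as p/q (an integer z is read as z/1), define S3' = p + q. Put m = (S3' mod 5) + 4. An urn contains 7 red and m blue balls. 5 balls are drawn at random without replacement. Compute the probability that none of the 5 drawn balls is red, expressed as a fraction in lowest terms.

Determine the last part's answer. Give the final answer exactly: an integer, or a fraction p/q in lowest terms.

Part I: 67517 = 107 * 631; number of divisors = (1+1) * (1+1) = 4; answer 4
Part II: S1 = 4; c = -38; a(2) = -1*(-1) + 3*(-38) = -113; iterating: a(2)=-113, a(3)=110, a(4)=-449, a(5)=779, a(6)=-2126, a(7)=4463, a(8)=-10841, a(9)=24230, a(10)=-56753, a(11)=129443, a(12)=-299702, a(13)=688031, a(14)=-1587137; answer -1587137
Part III: S2 = -1587137; r = -23; cross terms: (-34*14 - -8*-31)=-724, (-8*39 - -9*14)=-186, (-9*38 - -34*39)=984, (-34*38 - -23*38)=-418, (-23*-31 - -34*38)=2005; twice the area = |1661| = 1661; area = 1661/2; answer 1661/2
Part IV: S3 = 1661/2; threaded value p + q = 1663; m = 7; total draws C(14,5) = 2002; favorable C(7,5) = 21; P = 3/286; answer 3/286

3/286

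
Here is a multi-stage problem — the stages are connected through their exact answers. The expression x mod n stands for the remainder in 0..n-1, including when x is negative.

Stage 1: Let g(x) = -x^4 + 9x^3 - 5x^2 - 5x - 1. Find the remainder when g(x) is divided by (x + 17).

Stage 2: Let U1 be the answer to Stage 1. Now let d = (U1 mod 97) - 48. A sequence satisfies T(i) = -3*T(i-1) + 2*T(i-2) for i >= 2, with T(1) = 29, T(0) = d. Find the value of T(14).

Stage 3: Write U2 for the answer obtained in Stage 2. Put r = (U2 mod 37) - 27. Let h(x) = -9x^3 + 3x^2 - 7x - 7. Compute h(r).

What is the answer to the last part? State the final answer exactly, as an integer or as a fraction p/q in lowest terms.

53579

Stage 1: remainder = value at the root: -1*(-17)^4 + 9*(-17)^3 - 5*(-17)^2 - 5*(-17)^1 - 1 = (-83521) + (-44217) + (-1445) + (85) + (-1) = -129099; answer -129099
Stage 2: U1 = -129099; d = -40; T(2) = -3*(29) + 2*(-40) = -167; iterating: T(2)=-167, T(3)=559, T(4)=-2011, T(5)=7151, T(6)=-25475, T(7)=90727, T(8)=-323131, T(9)=1150847, T(10)=-4098803, T(11)=14598103, T(12)=-51991915, T(13)=185171951, T(14)=-659499683; answer -659499683
Stage 3: U2 = -659499683; r = -18; -9*(-18)^3 + 3*(-18)^2 - 7*(-18)^1 - 7 = (52488) + (972) + (126) + (-7) = 53579; answer 53579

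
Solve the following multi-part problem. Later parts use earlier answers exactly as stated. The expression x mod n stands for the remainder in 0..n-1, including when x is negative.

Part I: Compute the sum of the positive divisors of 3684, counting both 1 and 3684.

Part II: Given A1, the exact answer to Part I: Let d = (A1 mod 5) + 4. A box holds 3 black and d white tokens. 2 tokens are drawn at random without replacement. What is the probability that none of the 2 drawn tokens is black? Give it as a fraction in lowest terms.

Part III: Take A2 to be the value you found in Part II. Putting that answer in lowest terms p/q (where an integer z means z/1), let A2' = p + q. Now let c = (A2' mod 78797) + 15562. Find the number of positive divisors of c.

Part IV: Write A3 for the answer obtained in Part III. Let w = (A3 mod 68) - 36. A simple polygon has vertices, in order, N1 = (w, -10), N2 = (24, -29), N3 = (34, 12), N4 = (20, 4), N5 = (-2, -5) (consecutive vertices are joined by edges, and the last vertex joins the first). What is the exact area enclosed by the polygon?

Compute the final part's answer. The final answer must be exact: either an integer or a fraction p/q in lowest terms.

909

Part I: 3684 = 2^2 * 3 * 307; sigma = (1 + 2 + 4) * (1 + 3) * (1 + 307) = 7 * 4 * 308 = 8624; answer 8624
Part II: A1 = 8624; d = 8; total draws C(11,2) = 55; favorable C(8,2) = 28; P = 28/55; answer 28/55
Part III: A2 = 28/55; threaded value p + q = 83; c = 15645; 15645 = 3 * 5 * 7 * 149; number of divisors = (1+1) * (1+1) * (1+1) * (1+1) = 16; answer 16
Part IV: A3 = 16; w = -20; cross terms: (-20*-29 - 24*-10)=820, (24*12 - 34*-29)=1274, (34*4 - 20*12)=-104, (20*-5 - -2*4)=-92, (-2*-10 - -20*-5)=-80; twice the area = |1818| = 1818; area = 909; answer 909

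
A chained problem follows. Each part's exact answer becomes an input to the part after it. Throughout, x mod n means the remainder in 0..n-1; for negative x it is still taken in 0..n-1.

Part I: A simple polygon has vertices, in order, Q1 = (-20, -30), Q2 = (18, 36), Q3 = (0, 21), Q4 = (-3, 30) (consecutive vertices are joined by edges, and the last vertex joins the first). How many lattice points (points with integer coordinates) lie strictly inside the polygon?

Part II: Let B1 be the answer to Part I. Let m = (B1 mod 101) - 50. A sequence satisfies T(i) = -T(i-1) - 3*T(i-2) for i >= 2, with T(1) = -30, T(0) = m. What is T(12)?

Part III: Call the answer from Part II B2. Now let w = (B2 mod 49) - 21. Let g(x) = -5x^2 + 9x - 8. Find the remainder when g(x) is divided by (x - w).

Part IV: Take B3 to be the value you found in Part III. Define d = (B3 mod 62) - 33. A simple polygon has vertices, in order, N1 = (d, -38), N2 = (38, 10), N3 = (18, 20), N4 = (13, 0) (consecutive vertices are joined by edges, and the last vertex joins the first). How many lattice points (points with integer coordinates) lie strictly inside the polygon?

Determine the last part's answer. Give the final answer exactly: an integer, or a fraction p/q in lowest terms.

471

Part I: cross terms: (-20*36 - 18*-30)=-180, (18*21 - 0*36)=378, (0*30 - -3*21)=63, (-3*-30 - -20*30)=690; twice the area = |951| = 951; area = 951/2; boundary points = 2 + 3 + 3 + 1 = 9; strictly interior points = area - boundary/2 + 1 = 472; answer 472
Part II: B1 = 472; m = 18; T(2) = -1*(-30) - 3*(18) = -24; iterating: T(2)=-24, T(3)=114, T(4)=-42, T(5)=-300, T(6)=426, T(7)=474, T(8)=-1752, T(9)=330, T(10)=4926, T(11)=-5916, T(12)=-8862; answer -8862
Part III: B2 = -8862; w = -14; remainder = value at the root: -5*(-14)^2 + 9*(-14)^1 - 8 = (-980) + (-126) + (-8) = -1114; answer -1114
Part IV: B3 = -1114; d = -31; cross terms: (-31*10 - 38*-38)=1134, (38*20 - 18*10)=580, (18*0 - 13*20)=-260, (13*-38 - -31*0)=-494; twice the area = |960| = 960; area = 480; boundary points = 3 + 10 + 5 + 2 = 20; strictly interior points = area - boundary/2 + 1 = 471; answer 471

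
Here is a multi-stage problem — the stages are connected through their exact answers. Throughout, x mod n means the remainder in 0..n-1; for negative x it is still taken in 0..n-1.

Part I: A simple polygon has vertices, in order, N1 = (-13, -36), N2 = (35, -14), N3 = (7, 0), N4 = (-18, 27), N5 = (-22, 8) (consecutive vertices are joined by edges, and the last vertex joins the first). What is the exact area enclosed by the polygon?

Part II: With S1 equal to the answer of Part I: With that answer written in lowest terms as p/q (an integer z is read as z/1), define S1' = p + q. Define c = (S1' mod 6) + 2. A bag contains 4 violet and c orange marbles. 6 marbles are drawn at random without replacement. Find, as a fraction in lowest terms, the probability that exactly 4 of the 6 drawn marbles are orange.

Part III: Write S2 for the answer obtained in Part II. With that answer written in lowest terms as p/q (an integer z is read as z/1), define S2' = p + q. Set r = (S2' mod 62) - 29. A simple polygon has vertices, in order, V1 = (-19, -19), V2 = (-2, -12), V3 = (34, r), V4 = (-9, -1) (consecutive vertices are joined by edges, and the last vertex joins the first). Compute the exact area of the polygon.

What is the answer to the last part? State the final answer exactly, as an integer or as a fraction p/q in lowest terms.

625/2

Part I: cross terms: (-13*-14 - 35*-36)=1442, (35*0 - 7*-14)=98, (7*27 - -18*0)=189, (-18*8 - -22*27)=450, (-22*-36 - -13*8)=896; twice the area = |3075| = 3075; area = 3075/2; answer 3075/2
Part II: S1 = 3075/2; threaded value p + q = 3077; c = 7; total draws C(11,6) = 462; favorable C(7,4)*C(4,2) = 210; P = 5/11; answer 5/11
Part III: S2 = 5/11; threaded value p + q = 16; r = -13; cross terms: (-19*-12 - -2*-19)=190, (-2*-13 - 34*-12)=434, (34*-1 - -9*-13)=-151, (-9*-19 - -19*-1)=152; twice the area = |625| = 625; area = 625/2; answer 625/2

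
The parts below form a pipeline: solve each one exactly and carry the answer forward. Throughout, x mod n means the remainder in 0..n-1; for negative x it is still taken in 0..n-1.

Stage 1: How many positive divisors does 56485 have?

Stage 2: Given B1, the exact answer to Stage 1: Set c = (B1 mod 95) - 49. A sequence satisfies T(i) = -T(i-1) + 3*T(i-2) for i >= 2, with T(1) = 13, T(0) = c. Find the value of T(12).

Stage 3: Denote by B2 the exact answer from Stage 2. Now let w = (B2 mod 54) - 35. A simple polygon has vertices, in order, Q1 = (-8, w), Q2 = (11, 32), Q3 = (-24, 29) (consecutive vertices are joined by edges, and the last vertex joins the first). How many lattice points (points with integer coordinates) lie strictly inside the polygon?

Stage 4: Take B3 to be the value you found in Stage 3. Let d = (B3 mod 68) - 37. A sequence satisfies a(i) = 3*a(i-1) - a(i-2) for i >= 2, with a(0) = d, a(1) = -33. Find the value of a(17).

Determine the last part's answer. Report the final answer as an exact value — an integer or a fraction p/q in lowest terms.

-253544541

Stage 1: 56485 = 5 * 11 * 13 * 79; number of divisors = (1+1) * (1+1) * (1+1) * (1+1) = 16; answer 16
Stage 2: B1 = 16; c = -33; T(2) = -1*(13) + 3*(-33) = -112; iterating: T(2)=-112, T(3)=151, T(4)=-487, T(5)=940, T(6)=-2401, T(7)=5221, T(8)=-12424, T(9)=28087, T(10)=-65359, T(11)=149620, T(12)=-345697; answer -345697
Stage 3: B2 = -345697; w = -24; cross terms: (-8*32 - 11*-24)=8, (11*29 - -24*32)=1087, (-24*-24 - -8*29)=808; twice the area = |1903| = 1903; area = 1903/2; boundary points = 1 + 1 + 1 = 3; strictly interior points = area - boundary/2 + 1 = 951; answer 951
Stage 4: B3 = 951; d = 30; a(2) = 3*(-33) - 1*(30) = -129; iterating: a(2)=-129, a(3)=-354, a(4)=-933, a(5)=-2445, a(6)=-6402, a(7)=-16761, a(8)=-43881, a(9)=-114882, a(10)=-300765, a(11)=-787413, a(12)=-2061474, a(13)=-5397009, a(14)=-14129553, a(15)=-36991650, a(16)=-96845397, a(17)=-253544541; answer -253544541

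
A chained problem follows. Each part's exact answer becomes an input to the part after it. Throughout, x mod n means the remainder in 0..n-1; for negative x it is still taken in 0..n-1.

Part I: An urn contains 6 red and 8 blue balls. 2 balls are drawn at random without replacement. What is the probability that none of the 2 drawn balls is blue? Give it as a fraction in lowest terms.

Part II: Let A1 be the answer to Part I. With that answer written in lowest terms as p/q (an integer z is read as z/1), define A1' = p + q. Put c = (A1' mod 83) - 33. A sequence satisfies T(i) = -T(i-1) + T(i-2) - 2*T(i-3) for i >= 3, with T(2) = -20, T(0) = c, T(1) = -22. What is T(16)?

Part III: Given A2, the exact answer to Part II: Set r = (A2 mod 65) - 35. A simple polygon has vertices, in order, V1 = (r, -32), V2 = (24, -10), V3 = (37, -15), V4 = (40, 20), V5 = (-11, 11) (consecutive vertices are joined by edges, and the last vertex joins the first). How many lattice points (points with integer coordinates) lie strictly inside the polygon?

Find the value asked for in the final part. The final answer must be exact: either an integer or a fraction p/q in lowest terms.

Part I: total draws C(14,2) = 91; favorable C(6,2) = 15; P = 15/91; answer 15/91
Part II: A1 = 15/91; threaded value p + q = 106; c = -10; T(3) = -1*(-20) + 1*(-22) - 2*(-10) = 18; iterating: T(3)=18, T(4)=6, T(5)=52, T(6)=-82, T(7)=122, T(8)=-308, T(9)=594, T(10)=-1146, T(11)=2356, T(12)=-4690, T(13)=9338, T(14)=-18740, T(15)=37458, T(16)=-74874; answer -74874
Part III: A2 = -74874; r = -29; cross terms: (-29*-10 - 24*-32)=1058, (24*-15 - 37*-10)=10, (37*20 - 40*-15)=1340, (40*11 - -11*20)=660, (-11*-32 - -29*11)=671; twice the area = |3739| = 3739; area = 3739/2; boundary points = 1 + 1 + 1 + 3 + 1 = 7; strictly interior points = area - boundary/2 + 1 = 1867; answer 1867

1867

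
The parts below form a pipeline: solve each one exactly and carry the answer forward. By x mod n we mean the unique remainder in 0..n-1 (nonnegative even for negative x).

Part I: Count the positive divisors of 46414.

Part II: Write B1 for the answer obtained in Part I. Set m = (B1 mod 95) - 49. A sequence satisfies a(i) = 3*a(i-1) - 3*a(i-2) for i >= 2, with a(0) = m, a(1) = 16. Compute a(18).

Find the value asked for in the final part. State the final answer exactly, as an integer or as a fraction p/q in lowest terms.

Part I: 46414 = 2 * 23 * 1009; number of divisors = (1+1) * (1+1) * (1+1) = 8; answer 8
Part II: B1 = 8; m = -41; a(2) = 3*(16) - 3*(-41) = 171; iterating: a(2)=171, a(3)=465, a(4)=882, a(5)=1251, a(6)=1107, a(7)=-432, a(8)=-4617, a(9)=-12555, a(10)=-23814, a(11)=-33777, a(12)=-29889, a(13)=11664, a(14)=124659, a(15)=338985, a(16)=642978, a(17)=911979, a(18)=807003; answer 807003

807003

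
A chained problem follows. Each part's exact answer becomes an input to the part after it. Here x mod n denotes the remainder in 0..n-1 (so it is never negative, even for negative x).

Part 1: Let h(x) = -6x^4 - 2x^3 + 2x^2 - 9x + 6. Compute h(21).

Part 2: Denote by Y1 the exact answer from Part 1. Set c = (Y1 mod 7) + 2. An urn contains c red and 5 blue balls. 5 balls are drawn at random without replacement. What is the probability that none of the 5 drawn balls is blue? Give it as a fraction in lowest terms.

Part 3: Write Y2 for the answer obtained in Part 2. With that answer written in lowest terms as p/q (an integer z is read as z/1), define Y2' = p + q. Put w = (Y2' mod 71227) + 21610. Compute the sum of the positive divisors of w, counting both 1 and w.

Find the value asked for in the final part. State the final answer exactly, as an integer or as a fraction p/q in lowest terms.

35008

Part 1: -6*(21)^4 - 2*(21)^3 + 2*(21)^2 - 9*(21)^1 + 6 = (-1166886) + (-18522) + (882) + (-189) + (6) = -1184709; answer -1184709
Part 2: Y1 = -1184709; c = 8; total draws C(13,5) = 1287; favorable C(8,5) = 56; P = 56/1287; answer 56/1287
Part 3: Y2 = 56/1287; threaded value p + q = 1343; w = 22953; 22953 = 3 * 7 * 1093; sigma = (1 + 3) * (1 + 7) * (1 + 1093) = 4 * 8 * 1094 = 35008; answer 35008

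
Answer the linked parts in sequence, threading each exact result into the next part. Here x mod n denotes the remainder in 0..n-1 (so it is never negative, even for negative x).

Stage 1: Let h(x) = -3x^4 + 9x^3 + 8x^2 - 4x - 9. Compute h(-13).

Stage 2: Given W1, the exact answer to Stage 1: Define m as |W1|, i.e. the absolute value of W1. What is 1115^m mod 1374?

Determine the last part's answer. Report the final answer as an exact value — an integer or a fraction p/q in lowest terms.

437

Stage 1: -3*(-13)^4 + 9*(-13)^3 + 8*(-13)^2 - 4*(-13)^1 - 9 = (-85683) + (-19773) + (1352) + (52) + (-9) = -104061; answer -104061
Stage 2: W1 = -104061; m = 104061; squarings mod 1374: 1115^1=1115, 1115^2=1129, 1115^4=943, 1115^8=271, 1115^16=619, 1115^32=1189, 1115^64=1249, 1115^128=511, 1115^256=61, 1115^512=973, 1115^1024=43, 1115^2048=475, 1115^4096=289, 1115^8192=1081, 1115^16384=661, 1115^32768=1363, 1115^65536=121; 1115^104061 = 1115^1 * 1115^4 * 1115^8 * 1115^16 * 1115^32 * 1115^64 * 1115^512 * 1115^1024 * 1115^4096 * 1115^32768 * 1115^65536 = 437 (mod 1374); answer 437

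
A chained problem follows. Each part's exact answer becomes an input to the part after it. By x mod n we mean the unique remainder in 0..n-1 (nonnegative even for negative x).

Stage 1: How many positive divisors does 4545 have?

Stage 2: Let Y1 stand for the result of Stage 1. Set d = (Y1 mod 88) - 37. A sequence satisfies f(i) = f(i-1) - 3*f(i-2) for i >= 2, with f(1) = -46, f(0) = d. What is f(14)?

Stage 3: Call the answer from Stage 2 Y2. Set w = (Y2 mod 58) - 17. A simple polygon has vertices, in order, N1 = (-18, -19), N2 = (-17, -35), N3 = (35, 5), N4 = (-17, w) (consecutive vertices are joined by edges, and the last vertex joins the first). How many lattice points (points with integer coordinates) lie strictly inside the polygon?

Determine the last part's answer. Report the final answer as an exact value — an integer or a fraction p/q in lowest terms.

766

Stage 1: 4545 = 3^2 * 5 * 101; number of divisors = (2+1) * (1+1) * (1+1) = 12; answer 12
Stage 2: Y1 = 12; d = -25; f(2) = 1*(-46) - 3*(-25) = 29; iterating: f(2)=29, f(3)=167, f(4)=80, f(5)=-421, f(6)=-661, f(7)=602, f(8)=2585, f(9)=779, f(10)=-6976, f(11)=-9313, f(12)=11615, f(13)=39554, f(14)=4709; answer 4709
Stage 3: Y2 = 4709; w = -6; cross terms: (-18*-35 - -17*-19)=307, (-17*5 - 35*-35)=1140, (35*-6 - -17*5)=-125, (-17*-19 - -18*-6)=215; twice the area = |1537| = 1537; area = 1537/2; boundary points = 1 + 4 + 1 + 1 = 7; strictly interior points = area - boundary/2 + 1 = 766; answer 766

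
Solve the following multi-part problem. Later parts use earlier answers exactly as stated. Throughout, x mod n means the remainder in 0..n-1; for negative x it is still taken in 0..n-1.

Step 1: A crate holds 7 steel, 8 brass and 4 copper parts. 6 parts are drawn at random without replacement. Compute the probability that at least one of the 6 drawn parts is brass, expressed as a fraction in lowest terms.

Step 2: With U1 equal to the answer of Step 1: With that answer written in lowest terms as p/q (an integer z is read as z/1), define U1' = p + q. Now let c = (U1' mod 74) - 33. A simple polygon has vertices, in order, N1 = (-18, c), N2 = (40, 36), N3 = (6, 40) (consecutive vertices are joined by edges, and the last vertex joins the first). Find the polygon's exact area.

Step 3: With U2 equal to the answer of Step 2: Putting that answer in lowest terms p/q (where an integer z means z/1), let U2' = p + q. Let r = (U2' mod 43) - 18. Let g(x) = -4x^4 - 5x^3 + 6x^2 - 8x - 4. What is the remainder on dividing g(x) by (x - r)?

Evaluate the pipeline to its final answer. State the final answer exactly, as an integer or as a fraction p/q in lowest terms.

Step 1: total draws C(19,6) = 27132; complement C(11,6) = 462; favorable 27132 - 462 = 26670; P = 635/646; answer 635/646
Step 2: U1 = 635/646; threaded value p + q = 1281; c = -10; cross terms: (-18*36 - 40*-10)=-248, (40*40 - 6*36)=1384, (6*-10 - -18*40)=660; twice the area = |1796| = 1796; area = 898; answer 898
Step 3: U2 = 898; threaded value p + q = 899; r = 21; remainder = value at the root: -4*(21)^4 - 5*(21)^3 + 6*(21)^2 - 8*(21)^1 - 4 = (-777924) + (-46305) + (2646) + (-168) + (-4) = -821755; answer -821755

-821755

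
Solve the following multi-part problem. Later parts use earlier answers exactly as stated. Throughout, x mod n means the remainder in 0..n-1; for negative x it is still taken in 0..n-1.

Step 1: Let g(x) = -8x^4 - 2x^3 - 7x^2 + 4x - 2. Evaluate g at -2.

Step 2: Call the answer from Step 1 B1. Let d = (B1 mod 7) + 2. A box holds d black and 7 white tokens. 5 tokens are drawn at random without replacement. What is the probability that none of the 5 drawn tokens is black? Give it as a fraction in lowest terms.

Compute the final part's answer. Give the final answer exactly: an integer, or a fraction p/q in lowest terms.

7/429

Step 1: -8*(-2)^4 - 2*(-2)^3 - 7*(-2)^2 + 4*(-2)^1 - 2 = (-128) + (16) + (-28) + (-8) + (-2) = -150; answer -150
Step 2: B1 = -150; d = 6; total draws C(13,5) = 1287; favorable C(7,5) = 21; P = 7/429; answer 7/429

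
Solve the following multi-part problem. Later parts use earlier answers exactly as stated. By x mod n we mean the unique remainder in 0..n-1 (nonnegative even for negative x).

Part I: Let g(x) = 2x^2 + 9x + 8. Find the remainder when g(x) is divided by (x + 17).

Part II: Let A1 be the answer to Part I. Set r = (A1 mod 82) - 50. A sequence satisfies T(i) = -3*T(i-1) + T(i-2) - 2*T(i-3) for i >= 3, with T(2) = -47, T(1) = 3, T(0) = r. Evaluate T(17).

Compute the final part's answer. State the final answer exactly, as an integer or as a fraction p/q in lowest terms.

6515234473

Part I: remainder = value at the root: 2*(-17)^2 + 9*(-17)^1 + 8 = (578) + (-153) + (8) = 433; answer 433
Part II: A1 = 433; r = -27; T(3) = -3*(-47) + 1*(3) - 2*(-27) = 198; iterating: T(3)=198, T(4)=-647, T(5)=2233, T(6)=-7742, T(7)=26753, T(8)=-92467, T(9)=319638, T(10)=-1104887, T(11)=3819233, T(12)=-13201862, T(13)=45634593, T(14)=-157744107, T(15)=545270638, T(16)=-1884825207, T(17)=6515234473; answer 6515234473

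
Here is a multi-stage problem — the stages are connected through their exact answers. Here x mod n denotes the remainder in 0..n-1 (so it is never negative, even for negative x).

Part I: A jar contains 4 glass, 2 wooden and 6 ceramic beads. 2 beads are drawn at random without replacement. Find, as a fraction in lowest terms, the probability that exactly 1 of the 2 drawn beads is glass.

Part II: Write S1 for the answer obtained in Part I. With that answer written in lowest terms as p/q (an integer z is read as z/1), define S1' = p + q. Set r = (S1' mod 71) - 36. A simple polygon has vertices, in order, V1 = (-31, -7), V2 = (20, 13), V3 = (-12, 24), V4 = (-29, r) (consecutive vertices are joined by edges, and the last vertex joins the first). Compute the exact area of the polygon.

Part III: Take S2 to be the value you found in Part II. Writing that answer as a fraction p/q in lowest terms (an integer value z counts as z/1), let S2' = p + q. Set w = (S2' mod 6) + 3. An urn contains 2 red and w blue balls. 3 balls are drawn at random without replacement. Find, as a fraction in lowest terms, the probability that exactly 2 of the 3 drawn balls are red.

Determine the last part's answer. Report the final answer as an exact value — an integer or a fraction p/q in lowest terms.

Part I: total draws C(12,2) = 66; favorable C(4,1)*C(8,1) = 32; P = 16/33; answer 16/33
Part II: S1 = 16/33; threaded value p + q = 49; r = 13; cross terms: (-31*13 - 20*-7)=-263, (20*24 - -12*13)=636, (-12*13 - -29*24)=540, (-29*-7 - -31*13)=606; twice the area = |1519| = 1519; area = 1519/2; answer 1519/2
Part III: S2 = 1519/2; threaded value p + q = 1521; w = 6; total draws C(8,3) = 56; favorable C(2,2)*C(6,1) = 6; P = 3/28; answer 3/28

3/28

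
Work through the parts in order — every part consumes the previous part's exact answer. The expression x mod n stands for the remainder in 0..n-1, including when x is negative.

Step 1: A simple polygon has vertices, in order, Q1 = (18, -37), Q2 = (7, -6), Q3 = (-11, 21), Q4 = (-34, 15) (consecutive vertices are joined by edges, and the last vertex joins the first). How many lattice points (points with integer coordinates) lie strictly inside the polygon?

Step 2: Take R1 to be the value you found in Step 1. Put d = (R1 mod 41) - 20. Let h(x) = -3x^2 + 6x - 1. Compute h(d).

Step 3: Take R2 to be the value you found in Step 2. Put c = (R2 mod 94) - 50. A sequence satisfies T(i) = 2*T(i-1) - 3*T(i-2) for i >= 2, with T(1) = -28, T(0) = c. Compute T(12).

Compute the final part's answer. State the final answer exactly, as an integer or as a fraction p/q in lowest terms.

19981

Step 1: cross terms: (18*-6 - 7*-37)=151, (7*21 - -11*-6)=81, (-11*15 - -34*21)=549, (-34*-37 - 18*15)=988; twice the area = |1769| = 1769; area = 1769/2; boundary points = 1 + 9 + 1 + 52 = 63; strictly interior points = area - boundary/2 + 1 = 854; answer 854
Step 2: R1 = 854; d = 14; -3*(14)^2 + 6*(14)^1 - 1 = (-588) + (84) + (-1) = -505; answer -505
Step 3: R2 = -505; c = 9; T(2) = 2*(-28) - 3*(9) = -83; iterating: T(2)=-83, T(3)=-82, T(4)=85, T(5)=416, T(6)=577, T(7)=-94, T(8)=-1919, T(9)=-3556, T(10)=-1355, T(11)=7958, T(12)=19981; answer 19981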